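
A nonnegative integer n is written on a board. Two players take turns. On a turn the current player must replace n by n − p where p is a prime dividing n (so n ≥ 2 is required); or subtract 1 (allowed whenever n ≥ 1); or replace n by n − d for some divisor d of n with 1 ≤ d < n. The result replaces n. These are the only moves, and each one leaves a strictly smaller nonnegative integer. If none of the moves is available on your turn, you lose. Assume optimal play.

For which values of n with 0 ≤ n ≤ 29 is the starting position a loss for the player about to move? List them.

0, 4, 9, 14, 20, 26

Work bottom-up. With no move the player to move loses. Otherwise the position is W if at least one move leads to an L position for the opponent, and L if every move leads to a W.
n=0: no move → L
n=1: can move to 0, which is L ⇒ W
n=2: can move to 0, which is L ⇒ W
n=3: can move to 0, which is L ⇒ W
n=4: moves to 2(W), 3(W); every one is W ⇒ L
n=5: can move to 0, which is L ⇒ W
n=6: can move to 4, which is L ⇒ W
n=7: can move to 0, which is L ⇒ W
n=8: can move to 4, which is L ⇒ W
n=9: moves to 6(W), 8(W); every one is W ⇒ L
n=10: can move to 9, which is L ⇒ W
n=11: can move to 0, which is L ⇒ W
n=12: can move to 9, which is L ⇒ W
n=13: can move to 0, which is L ⇒ W
n=14: moves to 7(W), 12(W), 13(W); every one is W ⇒ L
n=15: can move to 14, which is L ⇒ W
n=16: can move to 14, which is L ⇒ W
n=17: can move to 0, which is L ⇒ W
n=18: can move to 9, which is L ⇒ W
n=19: can move to 0, which is L ⇒ W
n=20: moves to 10(W), 15(W), 16(W), 18(W), 19(W); every one is W ⇒ L
n=21: can move to 14, which is L ⇒ W
n=22: can move to 20, which is L ⇒ W
n=23: can move to 0, which is L ⇒ W
n=24: can move to 20, which is L ⇒ W
n=25: can move to 20, which is L ⇒ W
n=26: moves to 13(W), 24(W), 25(W); every one is W ⇒ L
n=27: can move to 26, which is L ⇒ W
n=28: can move to 14, which is L ⇒ W
n=29: can move to 0, which is L ⇒ W
The losing starting values of n are exactly the entries labelled L in this table (6 of them).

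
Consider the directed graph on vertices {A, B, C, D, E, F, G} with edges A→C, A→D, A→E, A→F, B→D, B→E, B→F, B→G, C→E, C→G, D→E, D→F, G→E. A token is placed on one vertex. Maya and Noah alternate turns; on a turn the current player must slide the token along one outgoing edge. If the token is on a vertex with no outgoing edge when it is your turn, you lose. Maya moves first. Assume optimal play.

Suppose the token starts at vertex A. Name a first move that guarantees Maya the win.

Move to E.

Work bottom-up. With no move the player to move loses. Otherwise the position is W if at least one move leads to an L position for the opponent, and L if every move leads to a W.
Every edge goes from a vertex to one that appears earlier in the order F, E, G, D, B, C, A, so processing vertices in that order labels each vertex after all of its successors.
F: no outgoing edge → L
E: no outgoing edge → L
G: reaches L-position E → W
D: reaches L-position E → W
B: reaches L-position E → W
C: reaches L-position E → W
A: reaches L-position E → W
From A, the L positions reachable in one move are: E, F. Any move reaching one of these is winning.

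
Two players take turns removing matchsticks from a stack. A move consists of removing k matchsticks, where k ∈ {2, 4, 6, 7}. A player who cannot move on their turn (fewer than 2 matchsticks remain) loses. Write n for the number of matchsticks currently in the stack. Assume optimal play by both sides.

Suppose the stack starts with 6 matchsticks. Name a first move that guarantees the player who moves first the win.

Work bottom-up. With no move the player to move loses. Otherwise the position is W if at least one move leads to an L position for the opponent, and L if every move leads to a W.
n=0: no move → L
n=1: no move → L
n=2: reaches L-position 0 → W
n=3: reaches L-position 1 → W
n=4: reaches L-position 0 → W
n=5: reaches L-position 1 → W
n=6: reaches L-position 0 → W
From 6, the L positions reachable in one move are: 0.

Remove 6, leaving 0.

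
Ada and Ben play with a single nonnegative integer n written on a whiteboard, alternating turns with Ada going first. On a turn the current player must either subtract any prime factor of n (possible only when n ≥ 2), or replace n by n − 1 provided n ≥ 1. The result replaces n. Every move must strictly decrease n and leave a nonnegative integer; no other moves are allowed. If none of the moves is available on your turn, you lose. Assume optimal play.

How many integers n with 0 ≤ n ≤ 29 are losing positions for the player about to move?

8

Label each position W (a win for the player to move) or L (a loss). A position with no legal move is L; any other position is W exactly when some move reaches an L, and L when every move reaches a W.
n=0: no move → L
n=1: →0(L), so W
n=2: →0(L), so W
n=3: →0(L), so W
n=4: →2(W), 3(W) — all W, so L
n=5: →0(L), so W
n=6: →4(L), so W
n=7: →0(L), so W
n=8: →6(W), 7(W) — all W, so L
n=9: →8(L), so W
n=10: →8(L), so W
n=11: →0(L), so W
n=12: →9(W), 10(W), 11(W) — all W, so L
n=13: →0(L), so W
n=14: →12(L), so W
n=15: →12(L), so W
n=16: →14(W), 15(W) — all W, so L
n=17: →0(L), so W
n=18: →16(L), so W
n=19: →0(L), so W
n=20: →15(W), 18(W), 19(W) — all W, so L
n=21: →20(L), so W
n=22: →20(L), so W
n=23: →0(L), so W
n=24: →21(W), 22(W), 23(W) — all W, so L
n=25: →20(L), so W
n=26: →24(L), so W
n=27: →24(L), so W
n=28: →21(W), 26(W), 27(W) — all W, so L
n=29: →0(L), so W
L entries with 0 ≤ n ≤ 29: n = 0, 4, 8, 12, 16, 20, 24, 28; that makes 8.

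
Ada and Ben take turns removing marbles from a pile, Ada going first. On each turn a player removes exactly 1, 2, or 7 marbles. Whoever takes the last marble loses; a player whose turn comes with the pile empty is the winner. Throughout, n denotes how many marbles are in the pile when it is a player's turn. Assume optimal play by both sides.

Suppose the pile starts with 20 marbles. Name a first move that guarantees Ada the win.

Remove 1, leaving 19.

Build the W/L table. Terminal = W. A non-terminal position is W if it has a move to some L; otherwise it is L.
n=0: no move; the opponent has just taken the last marble and therefore loses → W
n=1: only reaches 0(W), which is W → L
n=2: reaches L-position 1 → W
n=3: reaches L-position 1 → W
n=4: only reaches 3(W), 2(W), all W → L
n=5: reaches L-position 4 → W
n=6: reaches L-position 4 → W
n=7: only reaches 6(W), 5(W), 0(W), all W → L
n=8: reaches L-position 7 → W
n=9: reaches L-position 7 → W
n=10: only reaches 9(W), 8(W), 3(W), all W → L
n=11: reaches L-position 10 → W
n=12: reaches L-position 10 → W
n=13: only reaches 12(W), 11(W), 6(W), all W → L
n=14: reaches L-position 13 → W
n=15: reaches L-position 13 → W
n=16: only reaches 15(W), 14(W), 9(W), all W → L
n=17: reaches L-position 16 → W
n=18: reaches L-position 16 → W
n=19: only reaches 18(W), 17(W), 12(W), all W → L
n=20: reaches L-position 19 → W
From 20, the L positions reachable in one move are: 19, 13. Any move reaching one of these is winning.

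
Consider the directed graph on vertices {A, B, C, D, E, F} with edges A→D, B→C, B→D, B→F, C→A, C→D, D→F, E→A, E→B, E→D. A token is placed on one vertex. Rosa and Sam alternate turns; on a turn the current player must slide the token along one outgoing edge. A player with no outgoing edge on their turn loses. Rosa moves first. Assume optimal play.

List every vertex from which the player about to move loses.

Positions with no move are L. A position that does have a move is losing for the player to move precisely when every available move leads to a winning position for the opponent. Fill in the labels:
Every edge goes from a vertex to one that appears earlier in the order F, D, A, C, B, E, so processing vertices in that order labels each vertex after all of its successors.
F: no outgoing edge → L
D: reaches L-position F → W
A: only reaches D(W), which is W → L
C: reaches L-position A → W
B: reaches L-position F → W
E: reaches L-position A → W
Reading off the rows marked L gives the requested list; there are 2 such vertices.

A, F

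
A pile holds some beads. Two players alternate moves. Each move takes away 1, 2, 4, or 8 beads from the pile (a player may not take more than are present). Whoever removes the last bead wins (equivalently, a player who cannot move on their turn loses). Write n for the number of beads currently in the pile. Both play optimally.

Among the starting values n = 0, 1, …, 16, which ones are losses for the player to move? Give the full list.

Classify positions by backward induction: terminal positions (no move available) are L. From any other position, the mover wins iff some move reaches an L.
n=0: no move → L
n=1: →0(L), so W
n=2: →0(L), so W
n=3: →2(W), 1(W) — all W, so L
n=4: →3(L), so W
n=5: →3(L), so W
n=6: →5(W), 4(W), 2(W) — all W, so L
n=7: →6(L), so W
n=8: →6(L), so W
n=9: →8(W), 7(W), 5(W), 1(W) — all W, so L
n=10: →9(L), so W
n=11: →9(L), so W
n=12: →11(W), 10(W), 8(W), 4(W) — all W, so L
n=13: →12(L), so W
n=14: →12(L), so W
n=15: →14(W), 13(W), 11(W), 7(W) — all W, so L
n=16: →15(L), so W
The losing starting values of n are exactly the entries labelled L in this table (6 of them).

0, 3, 6, 9, 12, 15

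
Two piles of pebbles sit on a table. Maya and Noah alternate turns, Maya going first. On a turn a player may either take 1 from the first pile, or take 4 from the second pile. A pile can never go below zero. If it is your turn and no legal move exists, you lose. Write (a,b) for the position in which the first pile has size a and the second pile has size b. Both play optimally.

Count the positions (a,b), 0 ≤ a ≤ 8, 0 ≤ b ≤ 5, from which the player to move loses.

28

Label each position W (a win for the player to move) or L (a loss). A position with no legal move is L; any other position is W exactly when some move reaches an L, and L when every move reaches a W.
Every move lowers a or b (never raises either), so fill the grid row by row in increasing a, and left to right within a row: each cell's successors are then already labelled.
      b=0  b=1  b=2  b=3  b=4  b=5
a=0:    L    L    L    L    W    W
a=1:    W    W    W    W    L    L
a=2:    L    L    L    L    W    W
a=3:    W    W    W    W    L    L
a=4:    L    L    L    L    W    W
a=5:    W    W    W    W    L    L
a=6:    L    L    L    L    W    W
a=7:    W    W    W    W    L    L
a=8:    L    L    L    L    W    W
Cells with no legal move (terminal, hence L): (0,0), (0,1), (0,2), (0,3).
The remaining L cells, each justified by listing all of its moves:
(1,4): L (options (0,4)(W), (1,0)(W) are all W)
(1,5): L (options (0,5)(W), (1,1)(W) are all W)
(2,0): L (sole option (1,0)(W) is W)
(2,1): L (sole option (1,1)(W) is W)
(2,2): L (sole option (1,2)(W) is W)
(2,3): L (sole option (1,3)(W) is W)
(3,4): L (options (2,4)(W), (3,0)(W) are all W)
(3,5): L (options (2,5)(W), (3,1)(W) are all W)
(4,0): L (sole option (3,0)(W) is W)
(4,1): L (sole option (3,1)(W) is W)
(4,2): L (sole option (3,2)(W) is W)
(4,3): L (sole option (3,3)(W) is W)
(5,4): L (options (4,4)(W), (5,0)(W) are all W)
(5,5): L (options (4,5)(W), (5,1)(W) are all W)
(6,0): L (sole option (5,0)(W) is W)
(6,1): L (sole option (5,1)(W) is W)
(6,2): L (sole option (5,2)(W) is W)
(6,3): L (sole option (5,3)(W) is W)
(7,4): L (options (6,4)(W), (7,0)(W) are all W)
(7,5): L (options (6,5)(W), (7,1)(W) are all W)
(8,0): L (sole option (7,0)(W) is W)
(8,1): L (sole option (7,1)(W) is W)
(8,2): L (sole option (7,2)(W) is W)
(8,3): L (sole option (7,3)(W) is W)
Every other cell has at least one move into one of the L cells above, so it is W.
L cells per row: a=0: 4, a=1: 2, a=2: 4, a=3: 2, a=4: 4, a=5: 2, a=6: 4, a=7: 2, a=8: 4; total 28.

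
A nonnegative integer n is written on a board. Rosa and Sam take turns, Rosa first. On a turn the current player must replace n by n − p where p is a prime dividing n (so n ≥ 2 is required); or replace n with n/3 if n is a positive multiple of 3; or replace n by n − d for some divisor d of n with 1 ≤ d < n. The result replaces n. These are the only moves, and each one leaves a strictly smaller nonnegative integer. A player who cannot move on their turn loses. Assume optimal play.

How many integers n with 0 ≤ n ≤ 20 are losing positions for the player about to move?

Compute win/loss labels from the base case upward. A position with no move is L. Any other position is W if it can reach an L in one move, else L.
n=0: no move → L
n=1: no move → L
n=2: reaches L-position 0 → W
n=3: reaches L-position 0 → W
n=4: only reaches 2(W), 3(W), all W → L
n=5: reaches L-position 0 → W
n=6: reaches L-position 4 → W
n=7: reaches L-position 0 → W
n=8: reaches L-position 4 → W
n=9: only reaches 3(W), 6(W), 8(W), all W → L
n=10: reaches L-position 9 → W
n=11: reaches L-position 0 → W
n=12: reaches L-position 4 → W
n=13: reaches L-position 0 → W
n=14: only reaches 7(W), 12(W), 13(W), all W → L
n=15: reaches L-position 14 → W
n=16: reaches L-position 14 → W
n=17: reaches L-position 0 → W
n=18: reaches L-position 9 → W
n=19: reaches L-position 0 → W
n=20: only reaches 10(W), 15(W), 16(W), 18(W), 19(W), all W → L
L entries with 0 ≤ n ≤ 20: n = 0, 1, 4, 9, 14, 20; that makes 6.

6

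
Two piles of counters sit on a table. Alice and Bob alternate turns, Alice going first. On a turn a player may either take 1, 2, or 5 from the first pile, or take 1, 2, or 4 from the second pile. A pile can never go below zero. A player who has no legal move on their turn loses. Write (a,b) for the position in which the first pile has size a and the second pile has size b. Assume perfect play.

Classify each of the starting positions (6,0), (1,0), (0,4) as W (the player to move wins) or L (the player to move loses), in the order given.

(6,0): L, (1,0): W, (0,4): W

Positions with no move are L. A position that does have a move is losing for the player to move precisely when every available move leads to a winning position for the opponent. Fill in the labels:
No move ever increases a pile, so every position that can arise here has a ≤ 6 and b ≤ 4; it is enough to label the cells with 0 ≤ a ≤ 6 and 0 ≤ b ≤ 4.
Every move lowers a or b (never raises either), so fill the grid row by row in increasing a, and left to right within a row: each cell's successors are then already labelled.
      b=0  b=1  b=2  b=3  b=4
a=0:    L    W    W    L    W
a=1:    W    L    W    W    L
a=2:    W    W    L    W    W
a=3:    L    W    W    L    W
a=4:    W    L    W    W    L
a=5:    W    W    L    W    W
a=6:    L    W    W    L    W
Cells with no legal move (terminal, hence L): (0,0).
The remaining L cells, each justified by listing all of its moves:
(0,3): only reaches (0,2)(W), (0,1)(W), all W → L
(1,1): only reaches (0,1)(W), (1,0)(W), all W → L
(1,4): only reaches (0,4)(W), (1,3)(W), (1,2)(W), (1,0)(W), all W → L
(2,2): only reaches (1,2)(W), (0,2)(W), (2,1)(W), (2,0)(W), all W → L
(3,0): only reaches (2,0)(W), (1,0)(W), all W → L
(3,3): only reaches (2,3)(W), (1,3)(W), (3,2)(W), (3,1)(W), all W → L
(4,1): only reaches (3,1)(W), (2,1)(W), (4,0)(W), all W → L
(4,4): only reaches (3,4)(W), (2,4)(W), (4,3)(W), (4,2)(W), (4,0)(W), all W → L
(5,2): only reaches (4,2)(W), (3,2)(W), (0,2)(W), (5,1)(W), (5,0)(W), all W → L
(6,0): only reaches (5,0)(W), (4,0)(W), (1,0)(W), all W → L
(6,3): only reaches (5,3)(W), (4,3)(W), (1,3)(W), (6,2)(W), (6,1)(W), all W → L
Every other cell has at least one move into one of the L cells above, so it is W.
(6,0): one of the L cells justified above, so L
(1,0): the move to (0,0) reaches an L cell, so W
(0,4): the move to (0,3) reaches an L cell, so W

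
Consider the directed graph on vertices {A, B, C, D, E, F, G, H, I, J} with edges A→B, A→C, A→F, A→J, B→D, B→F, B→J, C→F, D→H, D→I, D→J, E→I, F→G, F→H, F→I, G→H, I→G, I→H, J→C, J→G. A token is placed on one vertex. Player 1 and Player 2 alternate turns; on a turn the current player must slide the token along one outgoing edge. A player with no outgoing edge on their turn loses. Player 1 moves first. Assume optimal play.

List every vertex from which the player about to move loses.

B, C, E, H

Build the W/L table. Terminal = L. A non-terminal position is W if it has a move to some L; otherwise it is L.
Every edge goes from a vertex to one that appears earlier in the order H, G, I, F, C, J, D, B, E, A, so processing vertices in that order labels each vertex after all of its successors.
H: no outgoing edge → L
G: reaches L-position H → W
I: reaches L-position H → W
F: reaches L-position H → W
C: only reaches F(W), which is W → L
J: reaches L-position C → W
D: reaches L-position H → W
B: only reaches D(W), J(W), F(W), all W → L
E: only reaches I(W), which is W → L
A: reaches L-position B → W
Reading off the rows marked L gives the requested list; there are 4 such vertices.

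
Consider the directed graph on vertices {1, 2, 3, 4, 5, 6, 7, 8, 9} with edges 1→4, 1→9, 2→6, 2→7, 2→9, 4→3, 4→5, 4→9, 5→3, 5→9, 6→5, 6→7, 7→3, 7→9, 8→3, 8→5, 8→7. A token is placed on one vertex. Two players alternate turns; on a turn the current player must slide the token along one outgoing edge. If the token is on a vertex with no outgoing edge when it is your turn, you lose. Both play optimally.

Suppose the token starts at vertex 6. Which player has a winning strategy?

Classify positions by backward induction: terminal positions (no move available) are L. From any other position, the mover wins iff some move reaches an L.
Every edge goes from a vertex to one that appears earlier in the order 3, 9, 5, 7, 4, 6, 8, 2, 1, so processing vertices in that order labels each vertex after all of its successors.
3: no outgoing edge → L
9: no outgoing edge → L
5: reaches L-position 9 → W
7: reaches L-position 9 → W
4: reaches L-position 9 → W
6: only reaches 7(W), 5(W), all W → L
8: reaches L-position 3 → W
2: reaches L-position 6 → W
1: reaches L-position 9 → W
The starting position 6 is L: whatever the player to move does, the opponent receives a W position.

The second player wins.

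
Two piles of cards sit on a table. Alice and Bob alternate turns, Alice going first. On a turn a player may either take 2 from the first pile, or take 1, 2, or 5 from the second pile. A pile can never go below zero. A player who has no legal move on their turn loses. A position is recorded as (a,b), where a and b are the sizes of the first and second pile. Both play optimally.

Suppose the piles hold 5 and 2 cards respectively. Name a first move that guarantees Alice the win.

Move to (5,0).

Label each position W (a win for the player to move) or L (a loss). A position with no legal move is L; any other position is W exactly when some move reaches an L, and L when every move reaches a W.
No move ever increases a pile, so every position that can arise here has a ≤ 5 and b ≤ 2; it is enough to label the cells with 0 ≤ a ≤ 5 and 0 ≤ b ≤ 2.
Every move lowers a or b (never raises either), so fill the grid row by row in increasing a, and left to right within a row: each cell's successors are then already labelled.
      b=0  b=1  b=2
a=0:    L    W    W
a=1:    L    W    W
a=2:    W    L    W
a=3:    W    L    W
a=4:    L    W    W
a=5:    L    W    W
Cells with no legal move (terminal, hence L): (0,0), (1,0).
The remaining L cells, each justified by listing all of its moves:
(2,1): moves to (0,1)(W), (2,0)(W); every one is W ⇒ L
(3,1): moves to (1,1)(W), (3,0)(W); every one is W ⇒ L
(4,0): the only move is to (2,0)(W), a W ⇒ L
(5,0): the only move is to (3,0)(W), a W ⇒ L
Every other cell has at least one move into one of the L cells above, so it is W.
From (5,2), the L positions reachable in one move are: (5,0).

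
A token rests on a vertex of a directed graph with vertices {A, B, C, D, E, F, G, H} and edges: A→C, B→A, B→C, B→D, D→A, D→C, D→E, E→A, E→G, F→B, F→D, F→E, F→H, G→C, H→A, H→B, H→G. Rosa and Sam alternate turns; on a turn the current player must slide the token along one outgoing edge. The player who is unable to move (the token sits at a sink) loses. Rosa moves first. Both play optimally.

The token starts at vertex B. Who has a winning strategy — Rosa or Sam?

Rosa wins.

Compute win/loss labels from the base case upward. A position with no move is L. Any other position is W if it can reach an L in one move, else L.
Every edge goes from a vertex to one that appears earlier in the order C, G, A, E, D, B, H, F, so processing vertices in that order labels each vertex after all of its successors.
C: no outgoing edge → L
G: reaches L-position C → W
A: reaches L-position C → W
E: only reaches A(W), G(W), all W → L
D: reaches L-position E → W
B: reaches L-position C → W
H: only reaches B(W), A(W), G(W), all W → L
F: reaches L-position H → W
From B Rosa can move to C, reaching an L position.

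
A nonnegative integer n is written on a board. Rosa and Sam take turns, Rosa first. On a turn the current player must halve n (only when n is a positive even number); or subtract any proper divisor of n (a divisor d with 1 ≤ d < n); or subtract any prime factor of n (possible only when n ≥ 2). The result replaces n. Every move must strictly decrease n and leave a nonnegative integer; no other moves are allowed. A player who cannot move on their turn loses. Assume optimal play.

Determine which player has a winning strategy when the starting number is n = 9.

Sam wins.

Label each position W (a win for the player to move) or L (a loss). A position with no legal move is L; any other position is W exactly when some move reaches an L, and L when every move reaches a W.
n=0: no move → L
n=1: no move → L
n=2: W (go to 0, an L position)
n=3: W (go to 0, an L position)
n=4: L (options 2(W), 3(W) are all W)
n=5: W (go to 0, an L position)
n=6: W (go to 4, an L position)
n=7: W (go to 0, an L position)
n=8: W (go to 4, an L position)
n=9: L (options 6(W), 8(W) are all W)
Every move from 9 reaches a W position, so the mover loses.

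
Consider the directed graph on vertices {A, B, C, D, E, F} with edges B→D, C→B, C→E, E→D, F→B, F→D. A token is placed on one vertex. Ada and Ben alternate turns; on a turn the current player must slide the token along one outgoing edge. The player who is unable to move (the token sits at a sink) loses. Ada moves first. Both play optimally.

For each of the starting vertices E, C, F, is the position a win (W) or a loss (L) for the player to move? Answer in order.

Classify positions by backward induction: terminal positions (no move available) are L. From any other position, the mover wins iff some move reaches an L.
Every edge goes from a vertex to one that appears earlier in the order D, A, E, B, C, F, so processing vertices in that order labels each vertex after all of its successors.
D: no outgoing edge → L
A: no outgoing edge → L
E: reaches L-position D → W
B: reaches L-position D → W
C: only reaches B(W), E(W), all W → L
F: reaches L-position D → W

E: W, C: L, F: W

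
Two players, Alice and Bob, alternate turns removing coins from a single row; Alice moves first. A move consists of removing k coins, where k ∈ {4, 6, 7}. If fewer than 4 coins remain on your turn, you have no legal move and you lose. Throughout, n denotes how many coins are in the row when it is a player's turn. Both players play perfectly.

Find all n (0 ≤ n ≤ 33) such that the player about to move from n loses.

Work bottom-up. With no move the player to move loses. Otherwise the position is W if at least one move leads to an L position for the opponent, and L if every move leads to a W.
n=0: no move → L
n=1: no move → L
n=2: no move → L
n=3: no move → L
n=4: W (go to 0, an L position)
n=5: W (go to 1, an L position)
n=6: W (go to 2, an L position)
n=7: W (go to 3, an L position)
n=8: W (go to 2, an L position)
n=9: W (go to 3, an L position)
n=10: W (go to 3, an L position)
n=11: L (options 7(W), 5(W), 4(W) are all W)
n=12: L (options 8(W), 6(W), 5(W) are all W)
n=13: L (options 9(W), 7(W), 6(W) are all W)
n=14: L (options 10(W), 8(W), 7(W) are all W)
n=15: W (go to 11, an L position)
n=16: W (go to 12, an L position)
n=17: W (go to 13, an L position)
n=18: W (go to 14, an L position)
n=19: W (go to 13, an L position)
n=20: W (go to 14, an L position)
n=21: W (go to 14, an L position)
n=22: L (options 18(W), 16(W), 15(W) are all W)
n=23: L (options 19(W), 17(W), 16(W) are all W)
n=24: L (options 20(W), 18(W), 17(W) are all W)
n=25: L (options 21(W), 19(W), 18(W) are all W)
n=26: W (go to 22, an L position)
n=27: W (go to 23, an L position)
n=28: W (go to 24, an L position)
n=29: W (go to 25, an L position)
n=30: W (go to 24, an L position)
n=31: W (go to 25, an L position)
n=32: W (go to 25, an L position)
n=33: L (options 29(W), 27(W), 26(W) are all W)
The losing starting values of n are exactly the entries labelled L in this table (13 of them).

0, 1, 2, 3, 11, 12, 13, 14, 22, 23, 24, 25, 33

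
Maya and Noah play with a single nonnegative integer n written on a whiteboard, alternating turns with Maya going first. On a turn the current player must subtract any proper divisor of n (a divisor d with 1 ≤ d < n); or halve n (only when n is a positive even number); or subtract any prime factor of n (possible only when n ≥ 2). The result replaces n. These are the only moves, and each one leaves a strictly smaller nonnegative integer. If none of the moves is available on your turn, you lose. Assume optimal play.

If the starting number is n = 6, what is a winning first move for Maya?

Compute win/loss labels from the base case upward. A position with no move is L. Any other position is W if it can reach an L in one move, else L.
n=0: no move → L
n=1: no move → L
n=2: W (go to 0, an L position)
n=3: W (go to 0, an L position)
n=4: L (options 2(W), 3(W) are all W)
n=5: W (go to 0, an L position)
n=6: W (go to 4, an L position)
From 6, the L positions reachable in one move are: 4.

Move to 4.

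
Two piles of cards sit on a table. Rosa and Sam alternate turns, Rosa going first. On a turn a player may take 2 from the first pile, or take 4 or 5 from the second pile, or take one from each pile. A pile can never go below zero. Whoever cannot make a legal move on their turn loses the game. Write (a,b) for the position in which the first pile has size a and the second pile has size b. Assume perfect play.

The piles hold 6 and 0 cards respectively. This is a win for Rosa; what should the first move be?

Move to (4,0).

Work bottom-up. With no move the player to move loses. Otherwise the position is W if at least one move leads to an L position for the opponent, and L if every move leads to a W.
No move ever increases a pile, so every position that can arise here has a ≤ 6 and b ≤ 0; it is enough to label the cells with 0 ≤ a ≤ 6 and 0 ≤ b ≤ 0.
Every move lowers a or b (never raises either), so fill the grid row by row in increasing a, and left to right within a row: each cell's successors are then already labelled.
      b=0
a=0:    L
a=1:    L
a=2:    W
a=3:    W
a=4:    L
a=5:    L
a=6:    W
Cells with no legal move (terminal, hence L): (0,0), (1,0).
The remaining L cells, each justified by listing all of its moves:
(4,0): →(2,0)(W) only, which is W, so L
(5,0): →(3,0)(W) only, which is W, so L
Every other cell has at least one move into one of the L cells above, so it is W.
From (6,0), the L positions reachable in one move are: (4,0).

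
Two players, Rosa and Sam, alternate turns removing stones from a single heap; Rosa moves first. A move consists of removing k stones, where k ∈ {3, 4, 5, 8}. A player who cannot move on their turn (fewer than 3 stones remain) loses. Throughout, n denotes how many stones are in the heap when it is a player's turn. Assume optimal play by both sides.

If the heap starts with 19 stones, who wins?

Build the W/L table. Terminal = L. A non-terminal position is W if it has a move to some L; otherwise it is L.
n=0: no move → L
n=1: no move → L
n=2: no move → L
n=3: reaches L-position 0 → W
n=4: reaches L-position 1 → W
n=5: reaches L-position 2 → W
n=6: reaches L-position 2 → W
n=7: reaches L-position 2 → W
n=8: reaches L-position 0 → W
n=9: reaches L-position 1 → W
n=10: reaches L-position 2 → W
n=11: only reaches 8(W), 7(W), 6(W), 3(W), all W → L
n=12: only reaches 9(W), 8(W), 7(W), 4(W), all W → L
n=13: only reaches 10(W), 9(W), 8(W), 5(W), all W → L
n=14: reaches L-position 11 → W
n=15: reaches L-position 12 → W
n=16: reaches L-position 13 → W
n=17: reaches L-position 13 → W
n=18: reaches L-position 13 → W
n=19: reaches L-position 11 → W
From 19 Rosa can remove 8, leaving 11, reaching an L position.

Rosa wins.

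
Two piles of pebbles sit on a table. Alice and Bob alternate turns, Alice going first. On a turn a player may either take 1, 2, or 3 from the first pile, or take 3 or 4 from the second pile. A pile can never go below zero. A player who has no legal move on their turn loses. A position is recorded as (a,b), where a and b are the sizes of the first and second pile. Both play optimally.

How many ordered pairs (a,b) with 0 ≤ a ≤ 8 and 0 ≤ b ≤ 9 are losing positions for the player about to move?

26

Work bottom-up. With no move the player to move loses. Otherwise the position is W if at least one move leads to an L position for the opponent, and L if every move leads to a W.
Every move lowers a or b (never raises either), so fill the grid row by row in increasing a, and left to right within a row: each cell's successors are then already labelled.
      b=0  b=1  b=2  b=3  b=4  b=5  b=6  b=7  b=8  b=9
a=0:    L    L    L    W    W    W    W    L    L    L
a=1:    W    W    W    L    L    L    W    W    W    W
a=2:    W    W    W    W    W    W    L    W    W    W
a=3:    W    W    W    W    W    W    W    W    W    W
a=4:    L    L    L    W    W    W    W    L    L    L
a=5:    W    W    W    L    L    L    W    W    W    W
a=6:    W    W    W    W    W    W    L    W    W    W
a=7:    W    W    W    W    W    W    W    W    W    W
a=8:    L    L    L    W    W    W    W    L    L    L
Cells with no legal move (terminal, hence L): (0,0), (0,1), (0,2).
The remaining L cells, each justified by listing all of its moves:
(0,7): moves to (0,4)(W), (0,3)(W); every one is W ⇒ L
(0,8): moves to (0,5)(W), (0,4)(W); every one is W ⇒ L
(0,9): moves to (0,6)(W), (0,5)(W); every one is W ⇒ L
(1,3): moves to (0,3)(W), (1,0)(W); every one is W ⇒ L
(1,4): moves to (0,4)(W), (1,1)(W), (1,0)(W); every one is W ⇒ L
(1,5): moves to (0,5)(W), (1,2)(W), (1,1)(W); every one is W ⇒ L
(2,6): moves to (1,6)(W), (0,6)(W), (2,3)(W), (2,2)(W); every one is W ⇒ L
(4,0): moves to (3,0)(W), (2,0)(W), (1,0)(W); every one is W ⇒ L
(4,1): moves to (3,1)(W), (2,1)(W), (1,1)(W); every one is W ⇒ L
(4,2): moves to (3,2)(W), (2,2)(W), (1,2)(W); every one is W ⇒ L
(4,7): moves to (3,7)(W), (2,7)(W), (1,7)(W), (4,4)(W), (4,3)(W); every one is W ⇒ L
(4,8): moves to (3,8)(W), (2,8)(W), (1,8)(W), (4,5)(W), (4,4)(W); every one is W ⇒ L
(4,9): moves to (3,9)(W), (2,9)(W), (1,9)(W), (4,6)(W), (4,5)(W); every one is W ⇒ L
(5,3): moves to (4,3)(W), (3,3)(W), (2,3)(W), (5,0)(W); every one is W ⇒ L
(5,4): moves to (4,4)(W), (3,4)(W), (2,4)(W), (5,1)(W), (5,0)(W); every one is W ⇒ L
(5,5): moves to (4,5)(W), (3,5)(W), (2,5)(W), (5,2)(W), (5,1)(W); every one is W ⇒ L
(6,6): moves to (5,6)(W), (4,6)(W), (3,6)(W), (6,3)(W), (6,2)(W); every one is W ⇒ L
(8,0): moves to (7,0)(W), (6,0)(W), (5,0)(W); every one is W ⇒ L
(8,1): moves to (7,1)(W), (6,1)(W), (5,1)(W); every one is W ⇒ L
(8,2): moves to (7,2)(W), (6,2)(W), (5,2)(W); every one is W ⇒ L
(8,7): moves to (7,7)(W), (6,7)(W), (5,7)(W), (8,4)(W), (8,3)(W); every one is W ⇒ L
(8,8): moves to (7,8)(W), (6,8)(W), (5,8)(W), (8,5)(W), (8,4)(W); every one is W ⇒ L
(8,9): moves to (7,9)(W), (6,9)(W), (5,9)(W), (8,6)(W), (8,5)(W); every one is W ⇒ L
Every other cell has at least one move into one of the L cells above, so it is W.
L cells per row: a=0: 6, a=1: 3, a=2: 1, a=3: 0, a=4: 6, a=5: 3, a=6: 1, a=7: 0, a=8: 6; total 26.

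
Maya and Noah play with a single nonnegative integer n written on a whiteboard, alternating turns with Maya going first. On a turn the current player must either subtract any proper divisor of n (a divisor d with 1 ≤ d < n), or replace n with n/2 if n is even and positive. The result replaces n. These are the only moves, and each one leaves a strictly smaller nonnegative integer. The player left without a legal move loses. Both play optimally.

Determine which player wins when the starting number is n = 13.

Label each position W (a win for the player to move) or L (a loss). A position with no legal move is L; any other position is W exactly when some move reaches an L, and L when every move reaches a W.
n=0: no move → L
n=1: no move → L
n=2: →1(L), so W
n=3: →2(W) only, which is W, so L
n=4: →3(L), so W
n=5: →4(W) only, which is W, so L
n=6: →3(L), so W
n=7: →6(W) only, which is W, so L
n=8: →7(L), so W
n=9: →6(W), 8(W) — all W, so L
n=10: →5(L), so W
n=11: →10(W) only, which is W, so L
n=12: →9(L), so W
n=13: →12(W) only, which is W, so L
The starting position 13 is L: whatever Maya does, the opponent receives a W position.

Noah wins.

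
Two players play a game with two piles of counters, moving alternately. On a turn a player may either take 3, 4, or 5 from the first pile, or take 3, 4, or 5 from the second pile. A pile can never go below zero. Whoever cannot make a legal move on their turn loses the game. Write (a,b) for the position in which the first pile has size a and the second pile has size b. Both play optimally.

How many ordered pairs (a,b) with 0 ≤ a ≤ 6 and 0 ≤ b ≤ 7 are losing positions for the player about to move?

20

Classify positions by backward induction: terminal positions (no move available) are L. From any other position, the mover wins iff some move reaches an L.
Every move lowers a or b (never raises either), so fill the grid row by row in increasing a, and left to right within a row: each cell's successors are then already labelled.
      b=0  b=1  b=2  b=3  b=4  b=5  b=6  b=7
a=0:    L    L    L    W    W    W    W    W
a=1:    L    L    L    W    W    W    W    W
a=2:    L    L    L    W    W    W    W    W
a=3:    W    W    W    L    L    L    W    W
a=4:    W    W    W    L    L    L    W    W
a=5:    W    W    W    L    L    L    W    W
a=6:    W    W    W    W    W    W    L    L
Cells with no legal move (terminal, hence L): (0,0), (0,1), (0,2), (1,0), (1,1), (1,2), (2,0), (2,1), (2,2).
The remaining L cells, each justified by listing all of its moves:
(3,3): moves to (0,3)(W), (3,0)(W); every one is W ⇒ L
(3,4): moves to (0,4)(W), (3,1)(W), (3,0)(W); every one is W ⇒ L
(3,5): moves to (0,5)(W), (3,2)(W), (3,1)(W), (3,0)(W); every one is W ⇒ L
(4,3): moves to (1,3)(W), (0,3)(W), (4,0)(W); every one is W ⇒ L
(4,4): moves to (1,4)(W), (0,4)(W), (4,1)(W), (4,0)(W); every one is W ⇒ L
(4,5): moves to (1,5)(W), (0,5)(W), (4,2)(W), (4,1)(W), (4,0)(W); every one is W ⇒ L
(5,3): moves to (2,3)(W), (1,3)(W), (0,3)(W), (5,0)(W); every one is W ⇒ L
(5,4): moves to (2,4)(W), (1,4)(W), (0,4)(W), (5,1)(W), (5,0)(W); every one is W ⇒ L
(5,5): moves to (2,5)(W), (1,5)(W), (0,5)(W), (5,2)(W), (5,1)(W), (5,0)(W); every one is W ⇒ L
(6,6): moves to (3,6)(W), (2,6)(W), (1,6)(W), (6,3)(W), (6,2)(W), (6,1)(W); every one is W ⇒ L
(6,7): moves to (3,7)(W), (2,7)(W), (1,7)(W), (6,4)(W), (6,3)(W), (6,2)(W); every one is W ⇒ L
Every other cell has at least one move into one of the L cells above, so it is W.
L cells per row: a=0: 3, a=1: 3, a=2: 3, a=3: 3, a=4: 3, a=5: 3, a=6: 2; total 20.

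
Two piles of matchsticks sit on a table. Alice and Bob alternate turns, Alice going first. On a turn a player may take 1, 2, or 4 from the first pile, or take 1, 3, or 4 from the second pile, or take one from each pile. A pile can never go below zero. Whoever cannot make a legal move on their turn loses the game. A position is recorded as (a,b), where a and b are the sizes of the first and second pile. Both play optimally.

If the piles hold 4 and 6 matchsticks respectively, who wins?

Alice wins.

Positions with no move are L. A position that does have a move is losing for the player to move precisely when every available move leads to a winning position for the opponent. Fill in the labels:
No move ever increases a pile, so every position that can arise here has a ≤ 4 and b ≤ 6; it is enough to label the cells with 0 ≤ a ≤ 4 and 0 ≤ b ≤ 6.
Every move lowers a or b (never raises either), so fill the grid row by row in increasing a, and left to right within a row: each cell's successors are then already labelled.
      b=0  b=1  b=2  b=3  b=4  b=5  b=6
a=0:    L    W    L    W    W    W    W
a=1:    W    W    W    W    L    W    L
a=2:    W    L    W    L    W    W    W
a=3:    L    W    W    W    W    L    W
a=4:    W    W    W    W    L    W    W
Cells with no legal move (terminal, hence L): (0,0).
The remaining L cells, each justified by listing all of its moves:
(0,2): the only move is to (0,1)(W), a W ⇒ L
(1,4): moves to (0,4)(W), (1,3)(W), (1,1)(W), (1,0)(W), (0,3)(W); every one is W ⇒ L
(1,6): moves to (0,6)(W), (1,5)(W), (1,3)(W), (1,2)(W), (0,5)(W); every one is W ⇒ L
(2,1): moves to (1,1)(W), (0,1)(W), (2,0)(W), (1,0)(W); every one is W ⇒ L
(2,3): moves to (1,3)(W), (0,3)(W), (2,2)(W), (2,0)(W), (1,2)(W); every one is W ⇒ L
(3,0): moves to (2,0)(W), (1,0)(W); every one is W ⇒ L
(3,5): moves to (2,5)(W), (1,5)(W), (3,4)(W), (3,2)(W), (3,1)(W), (2,4)(W); every one is W ⇒ L
(4,4): moves to (3,4)(W), (2,4)(W), (0,4)(W), (4,3)(W), (4,1)(W), (4,0)(W), (3,3)(W); every one is W ⇒ L
Every other cell has at least one move into one of the L cells above, so it is W.
From (4,6) Alice can move to (3,5), reaching an L position.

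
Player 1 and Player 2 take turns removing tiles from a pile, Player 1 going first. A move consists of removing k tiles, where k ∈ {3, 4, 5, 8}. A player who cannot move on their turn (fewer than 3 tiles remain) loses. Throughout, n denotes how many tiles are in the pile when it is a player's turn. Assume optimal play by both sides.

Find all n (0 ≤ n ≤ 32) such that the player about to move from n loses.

Classify positions by backward induction: terminal positions (no move available) are L. From any other position, the mover wins iff some move reaches an L.
n=0: no move → L
n=1: no move → L
n=2: no move → L
n=3: can move to 0, which is L ⇒ W
n=4: can move to 1, which is L ⇒ W
n=5: can move to 2, which is L ⇒ W
n=6: can move to 2, which is L ⇒ W
n=7: can move to 2, which is L ⇒ W
n=8: can move to 0, which is L ⇒ W
n=9: can move to 1, which is L ⇒ W
n=10: can move to 2, which is L ⇒ W
n=11: moves to 8(W), 7(W), 6(W), 3(W); every one is W ⇒ L
n=12: moves to 9(W), 8(W), 7(W), 4(W); every one is W ⇒ L
n=13: moves to 10(W), 9(W), 8(W), 5(W); every one is W ⇒ L
n=14: can move to 11, which is L ⇒ W
n=15: can move to 12, which is L ⇒ W
n=16: can move to 13, which is L ⇒ W
n=17: can move to 13, which is L ⇒ W
n=18: can move to 13, which is L ⇒ W
n=19: can move to 11, which is L ⇒ W
n=20: can move to 12, which is L ⇒ W
n=21: can move to 13, which is L ⇒ W
n=22: moves to 19(W), 18(W), 17(W), 14(W); every one is W ⇒ L
n=23: moves to 20(W), 19(W), 18(W), 15(W); every one is W ⇒ L
n=24: moves to 21(W), 20(W), 19(W), 16(W); every one is W ⇒ L
n=25: can move to 22, which is L ⇒ W
n=26: can move to 23, which is L ⇒ W
n=27: can move to 24, which is L ⇒ W
n=28: can move to 24, which is L ⇒ W
n=29: can move to 24, which is L ⇒ W
n=30: can move to 22, which is L ⇒ W
n=31: can move to 23, which is L ⇒ W
n=32: can move to 24, which is L ⇒ W
The losing starting values of n are exactly the entries labelled L in this table (9 of them).

0, 1, 2, 11, 12, 13, 22, 23, 24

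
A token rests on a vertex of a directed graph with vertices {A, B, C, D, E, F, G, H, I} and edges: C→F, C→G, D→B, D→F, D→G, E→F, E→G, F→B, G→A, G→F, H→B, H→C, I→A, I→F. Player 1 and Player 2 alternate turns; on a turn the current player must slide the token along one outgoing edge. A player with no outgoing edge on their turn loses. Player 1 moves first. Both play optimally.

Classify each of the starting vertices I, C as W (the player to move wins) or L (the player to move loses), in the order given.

Build the W/L table. Terminal = L. A non-terminal position is W if it has a move to some L; otherwise it is L.
Every edge goes from a vertex to one that appears earlier in the order A, B, F, G, C, E, D, H, I, so processing vertices in that order labels each vertex after all of its successors.
A: no outgoing edge → L
B: no outgoing edge → L
F: W (go to B, an L position)
G: W (go to A, an L position)
C: L (options G(W), F(W) are all W)
E: L (options G(W), F(W) are all W)
D: W (go to B, an L position)
H: W (go to C, an L position)
I: W (go to A, an L position)

I: W, C: L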